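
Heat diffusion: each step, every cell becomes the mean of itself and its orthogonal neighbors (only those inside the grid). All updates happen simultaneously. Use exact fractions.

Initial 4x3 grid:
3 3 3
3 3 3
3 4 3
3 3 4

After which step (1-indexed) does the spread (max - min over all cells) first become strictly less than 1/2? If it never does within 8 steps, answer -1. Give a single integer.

Step 1: max=7/2, min=3, spread=1/2
Step 2: max=31/9, min=3, spread=4/9
  -> spread < 1/2 first at step 2
Step 3: max=23909/7200, min=1213/400, spread=83/288
Step 4: max=214769/64800, min=21991/7200, spread=337/1296
Step 5: max=12724021/3888000, min=1479551/480000, spread=7396579/38880000
Step 6: max=760142039/233280000, min=40103273/12960000, spread=61253/373248
Step 7: max=45339941401/13996800000, min=2419078057/777600000, spread=14372291/111974400
Step 8: max=2711158572059/839808000000, min=145603492163/46656000000, spread=144473141/1343692800

Answer: 2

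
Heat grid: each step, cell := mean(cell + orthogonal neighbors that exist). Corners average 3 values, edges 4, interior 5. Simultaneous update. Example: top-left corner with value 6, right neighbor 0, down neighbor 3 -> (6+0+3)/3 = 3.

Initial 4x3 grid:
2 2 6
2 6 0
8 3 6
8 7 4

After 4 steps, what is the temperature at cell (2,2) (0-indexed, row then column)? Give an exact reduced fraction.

Step 1: cell (2,2) = 13/4
Step 2: cell (2,2) = 233/48
Step 3: cell (2,2) = 31381/7200
Step 4: cell (2,2) = 1017187/216000
Full grid after step 4:
  80687/21600 748177/216000 235261/64800
  294149/72000 23393/5625 829447/216000
  1110187/216000 851501/180000 1017187/216000
  178313/32400 2368009/432000 162713/32400

Answer: 1017187/216000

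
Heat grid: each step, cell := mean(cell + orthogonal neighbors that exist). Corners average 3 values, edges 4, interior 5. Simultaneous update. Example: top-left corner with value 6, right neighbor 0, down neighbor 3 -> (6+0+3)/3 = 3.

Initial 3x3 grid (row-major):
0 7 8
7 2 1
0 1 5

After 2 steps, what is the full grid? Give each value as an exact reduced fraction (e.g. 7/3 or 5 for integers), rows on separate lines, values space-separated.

Answer: 67/18 357/80 163/36
791/240 161/50 229/60
83/36 53/20 25/9

Derivation:
After step 1:
  14/3 17/4 16/3
  9/4 18/5 4
  8/3 2 7/3
After step 2:
  67/18 357/80 163/36
  791/240 161/50 229/60
  83/36 53/20 25/9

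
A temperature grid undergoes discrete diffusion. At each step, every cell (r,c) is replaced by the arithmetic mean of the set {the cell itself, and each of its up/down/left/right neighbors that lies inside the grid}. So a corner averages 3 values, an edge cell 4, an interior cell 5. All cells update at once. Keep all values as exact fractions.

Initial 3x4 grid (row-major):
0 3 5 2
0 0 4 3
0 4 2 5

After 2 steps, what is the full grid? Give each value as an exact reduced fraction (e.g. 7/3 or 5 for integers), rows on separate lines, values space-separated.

Answer: 1 87/40 349/120 31/9
17/15 17/10 63/20 389/120
17/18 527/240 683/240 127/36

Derivation:
After step 1:
  1 2 7/2 10/3
  0 11/5 14/5 7/2
  4/3 3/2 15/4 10/3
After step 2:
  1 87/40 349/120 31/9
  17/15 17/10 63/20 389/120
  17/18 527/240 683/240 127/36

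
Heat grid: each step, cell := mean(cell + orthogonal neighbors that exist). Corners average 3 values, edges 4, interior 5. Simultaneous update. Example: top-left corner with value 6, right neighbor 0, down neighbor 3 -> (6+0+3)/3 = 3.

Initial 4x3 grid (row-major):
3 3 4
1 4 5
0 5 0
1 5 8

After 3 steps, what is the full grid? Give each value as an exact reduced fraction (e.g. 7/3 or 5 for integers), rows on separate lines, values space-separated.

Answer: 6041/2160 22649/7200 2587/720
18359/7200 2419/750 8503/2400
6523/2400 19007/6000 28019/7200
1013/360 51523/14400 4219/1080

Derivation:
After step 1:
  7/3 7/2 4
  2 18/5 13/4
  7/4 14/5 9/2
  2 19/4 13/3
After step 2:
  47/18 403/120 43/12
  581/240 303/100 307/80
  171/80 87/25 893/240
  17/6 833/240 163/36
After step 3:
  6041/2160 22649/7200 2587/720
  18359/7200 2419/750 8503/2400
  6523/2400 19007/6000 28019/7200
  1013/360 51523/14400 4219/1080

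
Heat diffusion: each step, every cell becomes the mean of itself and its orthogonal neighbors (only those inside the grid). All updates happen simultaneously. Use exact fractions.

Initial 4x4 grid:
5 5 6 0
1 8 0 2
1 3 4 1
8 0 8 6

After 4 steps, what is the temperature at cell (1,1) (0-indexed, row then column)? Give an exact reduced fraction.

Answer: 669751/180000

Derivation:
Step 1: cell (1,1) = 17/5
Step 2: cell (1,1) = 407/100
Step 3: cell (1,1) = 4301/1200
Step 4: cell (1,1) = 669751/180000
Full grid after step 4:
  257221/64800 160097/43200 730381/216000 187441/64800
  16109/4320 669751/180000 586651/180000 332483/108000
  131803/36000 217523/60000 216031/60000 120773/36000
  79081/21600 273301/72000 91567/24000 27151/7200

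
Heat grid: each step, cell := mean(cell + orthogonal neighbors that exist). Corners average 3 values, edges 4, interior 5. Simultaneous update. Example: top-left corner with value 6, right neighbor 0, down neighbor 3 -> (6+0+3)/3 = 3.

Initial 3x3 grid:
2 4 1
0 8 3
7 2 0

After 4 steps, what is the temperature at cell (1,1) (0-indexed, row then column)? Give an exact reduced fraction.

Answer: 1185157/360000

Derivation:
Step 1: cell (1,1) = 17/5
Step 2: cell (1,1) = 373/100
Step 3: cell (1,1) = 18731/6000
Step 4: cell (1,1) = 1185157/360000
Full grid after step 4:
  17917/5400 2697061/864000 403733/129600
  315479/96000 1185157/360000 652859/216000
  73993/21600 2763811/864000 408083/129600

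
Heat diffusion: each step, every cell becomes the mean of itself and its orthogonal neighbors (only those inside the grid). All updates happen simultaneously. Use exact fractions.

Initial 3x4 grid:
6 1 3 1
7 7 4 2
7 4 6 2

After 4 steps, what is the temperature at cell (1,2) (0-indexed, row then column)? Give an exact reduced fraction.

Answer: 270317/72000

Derivation:
Step 1: cell (1,2) = 22/5
Step 2: cell (1,2) = 7/2
Step 3: cell (1,2) = 929/240
Step 4: cell (1,2) = 270317/72000
Full grid after step 4:
  128137/25920 11579/2700 2569/720 25829/8640
  895421/172800 341707/72000 270317/72000 113807/34560
  47339/8640 11773/2400 18079/4320 91367/25920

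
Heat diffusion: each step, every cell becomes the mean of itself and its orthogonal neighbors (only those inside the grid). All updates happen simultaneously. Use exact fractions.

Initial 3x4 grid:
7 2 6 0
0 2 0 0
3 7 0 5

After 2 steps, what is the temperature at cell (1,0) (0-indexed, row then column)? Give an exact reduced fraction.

Step 1: cell (1,0) = 3
Step 2: cell (1,0) = 173/60
Full grid after step 2:
  41/12 229/80 197/80 7/4
  173/60 281/100 201/100 391/240
  28/9 173/60 139/60 71/36

Answer: 173/60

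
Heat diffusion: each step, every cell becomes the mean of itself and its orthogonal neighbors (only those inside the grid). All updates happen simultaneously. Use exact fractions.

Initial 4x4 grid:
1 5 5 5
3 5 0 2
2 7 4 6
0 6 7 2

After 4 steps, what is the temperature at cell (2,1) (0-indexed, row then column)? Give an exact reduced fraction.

Answer: 357413/90000

Derivation:
Step 1: cell (2,1) = 24/5
Step 2: cell (2,1) = 108/25
Step 3: cell (2,1) = 11933/3000
Step 4: cell (2,1) = 357413/90000
Full grid after step 4:
  497/144 86719/24000 265621/72000 8011/2160
  253597/72000 111017/30000 115877/30000 274741/72000
  791839/216000 357413/90000 123379/30000 298573/72000
  125063/32400 886699/216000 314513/72000 46793/10800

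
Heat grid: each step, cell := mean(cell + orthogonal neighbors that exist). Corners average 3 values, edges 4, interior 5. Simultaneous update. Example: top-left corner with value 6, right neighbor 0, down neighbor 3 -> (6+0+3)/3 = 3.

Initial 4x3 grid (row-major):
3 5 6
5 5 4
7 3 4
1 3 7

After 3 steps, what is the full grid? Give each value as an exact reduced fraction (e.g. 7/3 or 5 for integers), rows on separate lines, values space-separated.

After step 1:
  13/3 19/4 5
  5 22/5 19/4
  4 22/5 9/2
  11/3 7/2 14/3
After step 2:
  169/36 1109/240 29/6
  133/30 233/50 373/80
  64/15 104/25 1099/240
  67/18 487/120 38/9
After step 3:
  9899/2160 67711/14400 847/180
  16249/3600 6761/1500 3747/800
  3731/900 26069/6000 31723/7200
  4337/1080 29093/7200 9259/2160

Answer: 9899/2160 67711/14400 847/180
16249/3600 6761/1500 3747/800
3731/900 26069/6000 31723/7200
4337/1080 29093/7200 9259/2160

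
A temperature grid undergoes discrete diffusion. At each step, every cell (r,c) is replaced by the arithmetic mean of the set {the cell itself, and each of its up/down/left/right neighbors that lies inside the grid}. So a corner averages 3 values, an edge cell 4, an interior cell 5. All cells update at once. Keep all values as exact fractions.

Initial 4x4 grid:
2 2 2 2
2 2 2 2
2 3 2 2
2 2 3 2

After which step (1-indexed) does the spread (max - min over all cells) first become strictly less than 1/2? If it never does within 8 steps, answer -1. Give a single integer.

Step 1: max=5/2, min=2, spread=1/2
Step 2: max=569/240, min=2, spread=89/240
  -> spread < 1/2 first at step 2
Step 3: max=5501/2400, min=2, spread=701/2400
Step 4: max=97369/43200, min=8149/4000, spread=46799/216000
Step 5: max=4816697/2160000, min=110671/54000, spread=389857/2160000
Step 6: max=429759959/194400000, min=111727/54000, spread=27542759/194400000
Step 7: max=4277171201/1944000000, min=10110011/4860000, spread=77722267/648000000
Step 8: max=127642377101/58320000000, min=10161270971/4860000000, spread=5707125449/58320000000

Answer: 2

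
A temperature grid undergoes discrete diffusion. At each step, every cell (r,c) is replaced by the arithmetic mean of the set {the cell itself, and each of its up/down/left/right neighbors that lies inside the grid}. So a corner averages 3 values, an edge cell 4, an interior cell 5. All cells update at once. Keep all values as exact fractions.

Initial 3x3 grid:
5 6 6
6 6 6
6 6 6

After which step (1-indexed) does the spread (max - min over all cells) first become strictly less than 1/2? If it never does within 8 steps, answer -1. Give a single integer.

Answer: 1

Derivation:
Step 1: max=6, min=17/3, spread=1/3
  -> spread < 1/2 first at step 1
Step 2: max=6, min=103/18, spread=5/18
Step 3: max=6, min=1255/216, spread=41/216
Step 4: max=2149/360, min=75629/12960, spread=347/2592
Step 5: max=21443/3600, min=4558663/777600, spread=2921/31104
Step 6: max=2566517/432000, min=274107461/46656000, spread=24611/373248
Step 7: max=57663259/9720000, min=16477437967/2799360000, spread=207329/4478976
Step 8: max=3071598401/518400000, min=989739647549/167961600000, spread=1746635/53747712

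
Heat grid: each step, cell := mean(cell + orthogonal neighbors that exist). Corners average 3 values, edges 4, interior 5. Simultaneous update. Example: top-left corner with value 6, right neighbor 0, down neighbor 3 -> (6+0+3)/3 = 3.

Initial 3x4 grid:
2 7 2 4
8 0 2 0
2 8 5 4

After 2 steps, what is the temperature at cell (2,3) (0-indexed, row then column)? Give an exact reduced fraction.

Answer: 41/12

Derivation:
Step 1: cell (2,3) = 3
Step 2: cell (2,3) = 41/12
Full grid after step 2:
  137/36 103/24 103/40 11/4
  59/12 163/50 89/25 93/40
  17/4 39/8 133/40 41/12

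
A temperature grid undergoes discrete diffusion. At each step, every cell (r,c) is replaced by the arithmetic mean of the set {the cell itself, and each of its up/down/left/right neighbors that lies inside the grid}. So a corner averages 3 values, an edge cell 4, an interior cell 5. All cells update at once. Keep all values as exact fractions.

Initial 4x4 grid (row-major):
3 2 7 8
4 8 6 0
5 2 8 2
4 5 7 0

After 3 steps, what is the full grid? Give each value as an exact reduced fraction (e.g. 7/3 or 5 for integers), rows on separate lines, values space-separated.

Answer: 1549/360 11651/2400 11899/2400 3511/720
3657/800 187/40 9857/2000 5357/1200
6389/1440 29143/6000 1121/250 1623/400
10081/2160 3289/720 5279/1200 23/6

Derivation:
After step 1:
  3 5 23/4 5
  5 22/5 29/5 4
  15/4 28/5 5 5/2
  14/3 9/2 5 3
After step 2:
  13/3 363/80 431/80 59/12
  323/80 129/25 499/100 173/40
  1141/240 93/20 239/50 29/8
  155/36 593/120 35/8 7/2
After step 3:
  1549/360 11651/2400 11899/2400 3511/720
  3657/800 187/40 9857/2000 5357/1200
  6389/1440 29143/6000 1121/250 1623/400
  10081/2160 3289/720 5279/1200 23/6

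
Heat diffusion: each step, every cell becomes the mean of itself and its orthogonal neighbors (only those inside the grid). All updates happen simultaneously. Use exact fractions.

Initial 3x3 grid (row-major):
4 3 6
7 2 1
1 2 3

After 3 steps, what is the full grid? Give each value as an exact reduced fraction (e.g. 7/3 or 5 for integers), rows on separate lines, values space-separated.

Answer: 1625/432 3377/960 1423/432
1631/480 3787/1200 521/180
659/216 491/180 31/12

Derivation:
After step 1:
  14/3 15/4 10/3
  7/2 3 3
  10/3 2 2
After step 2:
  143/36 59/16 121/36
  29/8 61/20 17/6
  53/18 31/12 7/3
After step 3:
  1625/432 3377/960 1423/432
  1631/480 3787/1200 521/180
  659/216 491/180 31/12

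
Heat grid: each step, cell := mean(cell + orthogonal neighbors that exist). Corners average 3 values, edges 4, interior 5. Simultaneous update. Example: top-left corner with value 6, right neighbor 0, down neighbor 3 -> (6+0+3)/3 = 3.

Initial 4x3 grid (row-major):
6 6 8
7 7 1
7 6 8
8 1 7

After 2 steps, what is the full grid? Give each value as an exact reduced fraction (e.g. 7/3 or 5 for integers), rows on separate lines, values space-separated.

After step 1:
  19/3 27/4 5
  27/4 27/5 6
  7 29/5 11/2
  16/3 11/2 16/3
After step 2:
  119/18 1409/240 71/12
  1529/240 307/50 219/40
  1493/240 146/25 679/120
  107/18 659/120 49/9

Answer: 119/18 1409/240 71/12
1529/240 307/50 219/40
1493/240 146/25 679/120
107/18 659/120 49/9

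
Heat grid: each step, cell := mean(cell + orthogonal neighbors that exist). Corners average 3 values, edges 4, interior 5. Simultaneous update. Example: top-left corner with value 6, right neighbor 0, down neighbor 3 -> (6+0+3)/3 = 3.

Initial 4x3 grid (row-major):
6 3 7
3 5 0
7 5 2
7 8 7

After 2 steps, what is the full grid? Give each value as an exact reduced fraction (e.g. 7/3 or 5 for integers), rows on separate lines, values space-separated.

Answer: 29/6 947/240 145/36
359/80 113/25 203/60
1409/240 487/100 271/60
235/36 503/80 191/36

Derivation:
After step 1:
  4 21/4 10/3
  21/4 16/5 7/2
  11/2 27/5 7/2
  22/3 27/4 17/3
After step 2:
  29/6 947/240 145/36
  359/80 113/25 203/60
  1409/240 487/100 271/60
  235/36 503/80 191/36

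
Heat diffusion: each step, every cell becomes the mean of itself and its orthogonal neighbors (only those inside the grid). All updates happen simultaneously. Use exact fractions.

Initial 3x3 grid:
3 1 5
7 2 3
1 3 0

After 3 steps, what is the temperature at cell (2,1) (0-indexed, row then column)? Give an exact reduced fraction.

Answer: 18067/7200

Derivation:
Step 1: cell (2,1) = 3/2
Step 2: cell (2,1) = 311/120
Step 3: cell (2,1) = 18067/7200
Full grid after step 3:
  442/135 42359/14400 2059/720
  43609/14400 1088/375 2013/800
  6367/2160 18067/7200 109/45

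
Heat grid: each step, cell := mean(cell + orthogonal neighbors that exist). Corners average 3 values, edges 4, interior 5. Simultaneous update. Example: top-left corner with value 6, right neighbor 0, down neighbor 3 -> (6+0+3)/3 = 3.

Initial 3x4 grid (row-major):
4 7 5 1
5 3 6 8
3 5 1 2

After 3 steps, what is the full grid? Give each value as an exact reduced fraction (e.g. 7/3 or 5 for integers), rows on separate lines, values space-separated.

Answer: 10277/2160 8357/1800 4211/900 9751/2160
61991/14400 26869/6000 25679/6000 61621/14400
8897/2160 14089/3600 14369/3600 8491/2160

Derivation:
After step 1:
  16/3 19/4 19/4 14/3
  15/4 26/5 23/5 17/4
  13/3 3 7/2 11/3
After step 2:
  83/18 601/120 563/120 41/9
  1117/240 213/50 223/50 1031/240
  133/36 481/120 443/120 137/36
After step 3:
  10277/2160 8357/1800 4211/900 9751/2160
  61991/14400 26869/6000 25679/6000 61621/14400
  8897/2160 14089/3600 14369/3600 8491/2160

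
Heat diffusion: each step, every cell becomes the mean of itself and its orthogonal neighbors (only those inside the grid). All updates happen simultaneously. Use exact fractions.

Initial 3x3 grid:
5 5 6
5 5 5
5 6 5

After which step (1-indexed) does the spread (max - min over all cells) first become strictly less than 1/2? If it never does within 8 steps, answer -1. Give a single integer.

Answer: 1

Derivation:
Step 1: max=16/3, min=5, spread=1/3
  -> spread < 1/2 first at step 1
Step 2: max=1267/240, min=61/12, spread=47/240
Step 3: max=5701/1080, min=411/80, spread=61/432
Step 4: max=340637/64800, min=222833/43200, spread=511/5184
Step 5: max=20399089/3888000, min=13419851/2592000, spread=4309/62208
Step 6: max=1221383633/233280000, min=268898099/51840000, spread=36295/746496
Step 7: max=73193043901/13996800000, min=48476849059/9331200000, spread=305773/8957952
Step 8: max=4387137511397/839808000000, min=2911341929473/559872000000, spread=2575951/107495424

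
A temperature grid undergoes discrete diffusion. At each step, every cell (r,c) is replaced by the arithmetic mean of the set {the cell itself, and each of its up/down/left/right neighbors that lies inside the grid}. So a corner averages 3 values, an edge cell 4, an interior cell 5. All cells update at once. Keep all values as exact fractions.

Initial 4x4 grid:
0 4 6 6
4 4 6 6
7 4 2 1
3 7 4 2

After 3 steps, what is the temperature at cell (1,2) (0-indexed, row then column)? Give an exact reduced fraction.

Answer: 4449/1000

Derivation:
Step 1: cell (1,2) = 24/5
Step 2: cell (1,2) = 457/100
Step 3: cell (1,2) = 4449/1000
Full grid after step 3:
  8029/2160 1487/360 2843/600 1793/360
  5783/1440 25183/6000 4449/1000 1787/400
  31891/7200 13097/3000 23513/6000 2651/720
  5129/1080 31291/7200 5407/1440 7019/2160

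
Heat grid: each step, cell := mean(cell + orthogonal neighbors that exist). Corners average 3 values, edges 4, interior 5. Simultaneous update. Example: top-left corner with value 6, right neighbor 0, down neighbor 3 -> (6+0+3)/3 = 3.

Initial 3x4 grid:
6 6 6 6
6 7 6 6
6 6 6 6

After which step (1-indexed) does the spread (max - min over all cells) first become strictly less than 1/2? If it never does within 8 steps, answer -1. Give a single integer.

Answer: 1

Derivation:
Step 1: max=25/4, min=6, spread=1/4
  -> spread < 1/2 first at step 1
Step 2: max=623/100, min=6, spread=23/100
Step 3: max=29611/4800, min=2413/400, spread=131/960
Step 4: max=265751/43200, min=43591/7200, spread=841/8640
Step 5: max=106222051/17280000, min=8733373/1440000, spread=56863/691200
Step 6: max=954654341/155520000, min=78749543/12960000, spread=386393/6220800
Step 7: max=381641723131/62208000000, min=31524358813/5184000000, spread=26795339/497664000
Step 8: max=22878695714129/3732480000000, min=1893326149667/311040000000, spread=254051069/5971968000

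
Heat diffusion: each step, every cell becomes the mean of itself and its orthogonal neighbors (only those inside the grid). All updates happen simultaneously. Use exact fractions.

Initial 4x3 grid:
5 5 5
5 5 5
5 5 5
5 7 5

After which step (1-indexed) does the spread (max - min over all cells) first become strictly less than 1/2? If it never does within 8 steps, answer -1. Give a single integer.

Step 1: max=17/3, min=5, spread=2/3
Step 2: max=667/120, min=5, spread=67/120
Step 3: max=5837/1080, min=5, spread=437/1080
  -> spread < 1/2 first at step 3
Step 4: max=2317531/432000, min=2509/500, spread=29951/86400
Step 5: max=20655821/3888000, min=17033/3375, spread=206761/777600
Step 6: max=8232195571/1555200000, min=13665671/2700000, spread=14430763/62208000
Step 7: max=491667741689/93312000000, min=1097652727/216000000, spread=139854109/746496000
Step 8: max=29416071890251/5598720000000, min=99051228977/19440000000, spread=7114543559/44789760000

Answer: 3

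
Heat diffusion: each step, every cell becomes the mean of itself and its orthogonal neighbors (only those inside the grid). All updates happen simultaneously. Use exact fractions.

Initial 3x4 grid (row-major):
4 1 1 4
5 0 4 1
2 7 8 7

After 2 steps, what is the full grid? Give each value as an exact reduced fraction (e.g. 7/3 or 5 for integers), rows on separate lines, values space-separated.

After step 1:
  10/3 3/2 5/2 2
  11/4 17/5 14/5 4
  14/3 17/4 13/2 16/3
After step 2:
  91/36 161/60 11/5 17/6
  283/80 147/50 96/25 53/15
  35/9 1129/240 1133/240 95/18

Answer: 91/36 161/60 11/5 17/6
283/80 147/50 96/25 53/15
35/9 1129/240 1133/240 95/18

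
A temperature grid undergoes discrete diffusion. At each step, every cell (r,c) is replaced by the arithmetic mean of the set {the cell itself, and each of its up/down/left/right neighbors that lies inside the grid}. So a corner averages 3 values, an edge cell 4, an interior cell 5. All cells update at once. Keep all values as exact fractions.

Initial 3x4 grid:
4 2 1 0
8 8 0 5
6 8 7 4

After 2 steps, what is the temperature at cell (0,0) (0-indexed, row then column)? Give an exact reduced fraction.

Answer: 179/36

Derivation:
Step 1: cell (0,0) = 14/3
Step 2: cell (0,0) = 179/36
Full grid after step 2:
  179/36 431/120 107/40 5/3
  237/40 269/50 343/100 827/240
  253/36 92/15 323/60 37/9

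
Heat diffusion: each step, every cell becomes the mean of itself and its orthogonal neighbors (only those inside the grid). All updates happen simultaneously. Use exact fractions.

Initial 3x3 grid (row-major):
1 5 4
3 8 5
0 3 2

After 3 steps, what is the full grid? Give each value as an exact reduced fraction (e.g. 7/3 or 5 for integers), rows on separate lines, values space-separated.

After step 1:
  3 9/2 14/3
  3 24/5 19/4
  2 13/4 10/3
After step 2:
  7/2 509/120 167/36
  16/5 203/50 351/80
  11/4 803/240 34/9
After step 3:
  1313/360 29593/7200 9553/2160
  1351/400 3847/1000 20237/4800
  2231/720 50161/14400 518/135

Answer: 1313/360 29593/7200 9553/2160
1351/400 3847/1000 20237/4800
2231/720 50161/14400 518/135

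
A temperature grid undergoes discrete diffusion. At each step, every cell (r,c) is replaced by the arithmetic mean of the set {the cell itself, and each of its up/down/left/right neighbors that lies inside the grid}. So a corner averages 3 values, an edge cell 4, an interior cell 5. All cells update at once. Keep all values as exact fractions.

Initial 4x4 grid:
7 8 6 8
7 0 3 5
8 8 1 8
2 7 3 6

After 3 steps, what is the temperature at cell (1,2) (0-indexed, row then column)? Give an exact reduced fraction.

Answer: 14629/3000

Derivation:
Step 1: cell (1,2) = 3
Step 2: cell (1,2) = 501/100
Step 3: cell (1,2) = 14629/3000
Full grid after step 3:
  13037/2160 3959/720 20179/3600 1187/216
  1613/288 32411/6000 14629/3000 4861/900
  40381/7200 371/75 29647/6000 4433/900
  1451/270 37111/7200 34399/7200 10921/2160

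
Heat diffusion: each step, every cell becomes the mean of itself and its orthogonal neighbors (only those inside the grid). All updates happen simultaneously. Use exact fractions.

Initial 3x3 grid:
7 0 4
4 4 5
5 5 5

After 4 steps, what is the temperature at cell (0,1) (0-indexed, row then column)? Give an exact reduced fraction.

Answer: 3405049/864000

Derivation:
Step 1: cell (0,1) = 15/4
Step 2: cell (0,1) = 841/240
Step 3: cell (0,1) = 56567/14400
Step 4: cell (0,1) = 3405049/864000
Full grid after step 4:
  529697/129600 3405049/864000 171349/43200
  458053/108000 47759/11250 594529/144000
  582497/129600 3813049/864000 190549/43200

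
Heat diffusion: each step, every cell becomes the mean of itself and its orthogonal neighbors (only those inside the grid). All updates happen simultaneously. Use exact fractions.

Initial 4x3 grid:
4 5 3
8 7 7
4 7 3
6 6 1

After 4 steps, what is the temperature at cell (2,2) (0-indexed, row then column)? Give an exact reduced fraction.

Step 1: cell (2,2) = 9/2
Step 2: cell (2,2) = 547/120
Step 3: cell (2,2) = 1111/225
Step 4: cell (2,2) = 534187/108000
Full grid after step 4:
  722249/129600 4736221/864000 75361/14400
  153383/27000 1941839/360000 188219/36000
  296531/54000 478091/90000 534187/108000
  43459/8100 543467/108000 9796/2025

Answer: 534187/108000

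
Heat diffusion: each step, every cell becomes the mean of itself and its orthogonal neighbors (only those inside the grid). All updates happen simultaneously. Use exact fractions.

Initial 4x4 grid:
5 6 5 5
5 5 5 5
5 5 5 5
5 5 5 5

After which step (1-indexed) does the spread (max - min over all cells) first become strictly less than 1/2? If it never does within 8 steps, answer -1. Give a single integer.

Answer: 1

Derivation:
Step 1: max=16/3, min=5, spread=1/3
  -> spread < 1/2 first at step 1
Step 2: max=631/120, min=5, spread=31/120
Step 3: max=5611/1080, min=5, spread=211/1080
Step 4: max=556843/108000, min=5, spread=16843/108000
Step 5: max=4998643/972000, min=45079/9000, spread=130111/972000
Step 6: max=149442367/29160000, min=2707159/540000, spread=3255781/29160000
Step 7: max=4474353691/874800000, min=2711107/540000, spread=82360351/874800000
Step 8: max=133971316891/26244000000, min=488506441/97200000, spread=2074577821/26244000000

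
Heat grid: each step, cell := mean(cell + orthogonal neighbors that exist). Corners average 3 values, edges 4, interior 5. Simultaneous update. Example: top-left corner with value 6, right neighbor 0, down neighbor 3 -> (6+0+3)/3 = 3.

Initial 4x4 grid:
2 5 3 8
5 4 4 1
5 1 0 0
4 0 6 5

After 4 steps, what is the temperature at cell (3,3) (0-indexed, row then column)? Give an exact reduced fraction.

Step 1: cell (3,3) = 11/3
Step 2: cell (3,3) = 95/36
Step 3: cell (3,3) = 5857/2160
Step 4: cell (3,3) = 169411/64800
Full grid after step 4:
  80189/21600 16757/4500 31633/9000 75953/21600
  255527/72000 198083/60000 65173/20000 74033/24000
  226711/72000 182627/60000 98969/36000 24337/8640
  13193/4320 3164/1125 14773/5400 169411/64800

Answer: 169411/64800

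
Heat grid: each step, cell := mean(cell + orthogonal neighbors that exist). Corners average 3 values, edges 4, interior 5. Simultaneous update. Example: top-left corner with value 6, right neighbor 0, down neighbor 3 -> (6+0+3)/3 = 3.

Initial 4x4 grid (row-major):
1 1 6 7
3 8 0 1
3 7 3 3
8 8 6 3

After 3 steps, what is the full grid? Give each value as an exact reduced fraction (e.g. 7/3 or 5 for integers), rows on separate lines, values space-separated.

After step 1:
  5/3 4 7/2 14/3
  15/4 19/5 18/5 11/4
  21/4 29/5 19/5 5/2
  19/3 29/4 5 4
After step 2:
  113/36 389/120 473/120 131/36
  217/60 419/100 349/100 811/240
  317/60 259/50 207/50 261/80
  113/18 1463/240 401/80 23/6
After step 3:
  3599/1080 13061/3600 12881/3600 7891/2160
  7303/1800 11831/3000 22969/6000 24787/7200
  9161/1800 29867/6000 4217/1000 2923/800
  12713/2160 40619/7200 11449/2400 1453/360

Answer: 3599/1080 13061/3600 12881/3600 7891/2160
7303/1800 11831/3000 22969/6000 24787/7200
9161/1800 29867/6000 4217/1000 2923/800
12713/2160 40619/7200 11449/2400 1453/360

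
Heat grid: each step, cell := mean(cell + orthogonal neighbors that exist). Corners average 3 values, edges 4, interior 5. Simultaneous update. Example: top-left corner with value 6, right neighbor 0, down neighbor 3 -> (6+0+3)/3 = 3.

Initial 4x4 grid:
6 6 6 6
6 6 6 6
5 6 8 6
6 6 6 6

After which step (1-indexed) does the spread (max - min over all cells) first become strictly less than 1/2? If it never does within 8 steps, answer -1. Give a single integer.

Answer: 3

Derivation:
Step 1: max=13/2, min=17/3, spread=5/6
Step 2: max=32/5, min=209/36, spread=107/180
Step 3: max=1511/240, min=21233/3600, spread=179/450
  -> spread < 1/2 first at step 3
Step 4: max=1355/216, min=42821/7200, spread=7037/21600
Step 5: max=1009877/162000, min=387067/64800, spread=84419/324000
Step 6: max=3021311/486000, min=38835983/6480000, spread=4344491/19440000
Step 7: max=902981987/145800000, min=350323519/58320000, spread=54346379/291600000
Step 8: max=270215843/43740000, min=52670201591/8748000000, spread=1372967009/8748000000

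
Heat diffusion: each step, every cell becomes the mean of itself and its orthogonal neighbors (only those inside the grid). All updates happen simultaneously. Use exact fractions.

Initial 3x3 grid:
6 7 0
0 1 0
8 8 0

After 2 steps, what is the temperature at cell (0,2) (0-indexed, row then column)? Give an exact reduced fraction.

Step 1: cell (0,2) = 7/3
Step 2: cell (0,2) = 73/36
Full grid after step 2:
  139/36 401/120 73/36
  997/240 299/100 169/80
  40/9 309/80 43/18

Answer: 73/36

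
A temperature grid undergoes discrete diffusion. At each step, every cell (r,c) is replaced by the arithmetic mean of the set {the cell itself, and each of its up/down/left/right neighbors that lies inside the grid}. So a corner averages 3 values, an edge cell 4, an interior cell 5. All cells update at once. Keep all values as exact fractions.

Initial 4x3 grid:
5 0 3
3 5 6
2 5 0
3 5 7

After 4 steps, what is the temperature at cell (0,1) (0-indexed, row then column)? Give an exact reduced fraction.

Step 1: cell (0,1) = 13/4
Step 2: cell (0,1) = 763/240
Step 3: cell (0,1) = 47489/14400
Step 4: cell (0,1) = 2912851/864000
Full grid after step 4:
  429599/129600 2912851/864000 147733/43200
  187171/54000 1265609/360000 130739/36000
  196361/54000 342871/90000 138949/36000
  61973/16200 13211/3375 5479/1350

Answer: 2912851/864000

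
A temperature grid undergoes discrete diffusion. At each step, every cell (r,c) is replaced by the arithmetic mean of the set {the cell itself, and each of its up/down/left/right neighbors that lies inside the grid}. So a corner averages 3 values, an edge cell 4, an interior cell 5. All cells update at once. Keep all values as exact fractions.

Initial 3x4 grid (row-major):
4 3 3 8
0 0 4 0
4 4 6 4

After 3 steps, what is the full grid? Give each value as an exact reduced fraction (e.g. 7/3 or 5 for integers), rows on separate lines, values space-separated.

Answer: 1343/540 4967/1800 6217/1800 1939/540
493/200 363/125 408/125 187/50
1483/540 674/225 799/225 1949/540

Derivation:
After step 1:
  7/3 5/2 9/2 11/3
  2 11/5 13/5 4
  8/3 7/2 9/2 10/3
After step 2:
  41/18 173/60 199/60 73/18
  23/10 64/25 89/25 17/5
  49/18 193/60 209/60 71/18
After step 3:
  1343/540 4967/1800 6217/1800 1939/540
  493/200 363/125 408/125 187/50
  1483/540 674/225 799/225 1949/540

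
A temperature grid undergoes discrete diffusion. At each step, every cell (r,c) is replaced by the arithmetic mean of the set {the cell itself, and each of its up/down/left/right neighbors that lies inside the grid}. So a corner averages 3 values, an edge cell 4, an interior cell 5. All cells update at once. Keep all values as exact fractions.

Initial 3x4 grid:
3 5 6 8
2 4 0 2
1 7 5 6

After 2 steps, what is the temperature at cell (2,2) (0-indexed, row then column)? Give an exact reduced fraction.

Step 1: cell (2,2) = 9/2
Step 2: cell (2,2) = 989/240
Full grid after step 2:
  31/9 971/240 1079/240 169/36
  383/120 73/20 81/20 64/15
  121/36 941/240 989/240 77/18

Answer: 989/240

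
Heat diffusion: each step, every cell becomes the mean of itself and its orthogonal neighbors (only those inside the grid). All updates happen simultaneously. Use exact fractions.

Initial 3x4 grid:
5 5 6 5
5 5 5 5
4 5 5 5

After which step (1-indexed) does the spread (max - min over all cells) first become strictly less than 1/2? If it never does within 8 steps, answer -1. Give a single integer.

Answer: 3

Derivation:
Step 1: max=16/3, min=14/3, spread=2/3
Step 2: max=631/120, min=85/18, spread=193/360
Step 3: max=5611/1080, min=1039/216, spread=52/135
  -> spread < 1/2 first at step 3
Step 4: max=167041/32400, min=630299/129600, spread=7573/25920
Step 5: max=2494871/486000, min=38099431/7776000, spread=363701/1555200
Step 6: max=298029833/58320000, min=2299108289/466560000, spread=681043/3732480
Step 7: max=4455696043/874800000, min=138499957051/27993600000, spread=163292653/1119744000
Step 8: max=533170210699/104976000000, min=8336351565809/1679616000000, spread=1554974443/13436928000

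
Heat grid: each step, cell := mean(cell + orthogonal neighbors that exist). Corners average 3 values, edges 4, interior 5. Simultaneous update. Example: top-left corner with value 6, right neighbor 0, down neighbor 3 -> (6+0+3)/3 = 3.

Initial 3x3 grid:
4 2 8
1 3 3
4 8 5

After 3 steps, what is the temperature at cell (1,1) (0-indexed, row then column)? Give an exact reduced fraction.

Answer: 5969/1500

Derivation:
Step 1: cell (1,1) = 17/5
Step 2: cell (1,1) = 102/25
Step 3: cell (1,1) = 5969/1500
Full grid after step 3:
  7229/2160 55073/14400 1123/270
  13187/3600 5969/1500 64823/14400
  2141/540 7981/1800 10079/2160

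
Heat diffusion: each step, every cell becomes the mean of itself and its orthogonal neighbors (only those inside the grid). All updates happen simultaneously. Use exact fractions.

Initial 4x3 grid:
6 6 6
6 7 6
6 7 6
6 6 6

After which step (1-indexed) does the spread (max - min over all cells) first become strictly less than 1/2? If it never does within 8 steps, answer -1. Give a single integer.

Answer: 1

Derivation:
Step 1: max=32/5, min=6, spread=2/5
  -> spread < 1/2 first at step 1
Step 2: max=631/100, min=493/80, spread=59/400
Step 3: max=12493/2000, min=4453/720, spread=139/2250
Step 4: max=747787/120000, min=1786853/288000, spread=39179/1440000
Step 5: max=44805233/7200000, min=16099723/2592000, spread=377011/32400000
Step 6: max=2687060947/432000000, min=6443070893/1036800000, spread=29376899/5184000000
Step 7: max=161185105673/25920000000, min=386686028887/62208000000, spread=791123641/311040000000
Step 8: max=9670152132907/1555200000000, min=23203729510133/3732480000000, spread=23178044219/18662400000000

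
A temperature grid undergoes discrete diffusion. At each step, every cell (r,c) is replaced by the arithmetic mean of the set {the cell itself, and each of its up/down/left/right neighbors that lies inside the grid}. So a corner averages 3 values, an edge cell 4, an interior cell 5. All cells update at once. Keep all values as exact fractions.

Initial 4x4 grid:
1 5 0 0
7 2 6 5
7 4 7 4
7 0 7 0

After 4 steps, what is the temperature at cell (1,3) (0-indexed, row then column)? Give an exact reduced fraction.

Step 1: cell (1,3) = 15/4
Step 2: cell (1,3) = 161/48
Step 3: cell (1,3) = 26119/7200
Step 4: cell (1,3) = 758293/216000
Full grid after step 4:
  250163/64800 801701/216000 708733/216000 105467/32400
  235919/54000 717473/180000 345341/90000 758293/216000
  247447/54000 408851/90000 147107/36000 864709/216000
  154757/32400 482549/108000 466217/108000 261181/64800

Answer: 758293/216000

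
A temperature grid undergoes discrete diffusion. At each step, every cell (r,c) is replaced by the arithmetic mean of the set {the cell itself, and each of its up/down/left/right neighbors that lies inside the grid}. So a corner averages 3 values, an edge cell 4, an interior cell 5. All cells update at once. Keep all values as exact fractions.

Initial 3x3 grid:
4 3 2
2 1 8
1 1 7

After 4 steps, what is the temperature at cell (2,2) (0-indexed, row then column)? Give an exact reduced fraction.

Step 1: cell (2,2) = 16/3
Step 2: cell (2,2) = 37/9
Step 3: cell (2,2) = 103/27
Step 4: cell (2,2) = 11431/3240
Full grid after step 4:
  11803/4320 274133/86400 2869/810
  7219/2700 37057/12000 313183/86400
  33949/12960 268033/86400 11431/3240

Answer: 11431/3240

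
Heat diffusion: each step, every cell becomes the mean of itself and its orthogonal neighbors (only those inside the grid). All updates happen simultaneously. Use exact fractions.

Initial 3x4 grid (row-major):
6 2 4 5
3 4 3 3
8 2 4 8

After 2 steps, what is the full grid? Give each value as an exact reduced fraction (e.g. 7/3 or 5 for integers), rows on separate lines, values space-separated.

After step 1:
  11/3 4 7/2 4
  21/4 14/5 18/5 19/4
  13/3 9/2 17/4 5
After step 2:
  155/36 419/120 151/40 49/12
  321/80 403/100 189/50 347/80
  169/36 953/240 347/80 14/3

Answer: 155/36 419/120 151/40 49/12
321/80 403/100 189/50 347/80
169/36 953/240 347/80 14/3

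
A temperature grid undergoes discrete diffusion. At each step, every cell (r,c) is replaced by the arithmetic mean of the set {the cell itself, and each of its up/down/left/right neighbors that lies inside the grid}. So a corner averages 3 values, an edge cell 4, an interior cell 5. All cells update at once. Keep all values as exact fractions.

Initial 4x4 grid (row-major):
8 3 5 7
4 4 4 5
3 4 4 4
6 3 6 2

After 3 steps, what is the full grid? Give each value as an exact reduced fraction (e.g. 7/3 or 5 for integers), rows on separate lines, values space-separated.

Answer: 3361/720 11291/2400 34561/7200 5327/1080
1337/300 8811/2000 13451/3000 33481/7200
641/150 33/8 8449/2000 3361/800
1501/360 5023/1200 4819/1200 2963/720

Derivation:
After step 1:
  5 5 19/4 17/3
  19/4 19/5 22/5 5
  17/4 18/5 22/5 15/4
  4 19/4 15/4 4
After step 2:
  59/12 371/80 1189/240 185/36
  89/20 431/100 447/100 1129/240
  83/20 104/25 199/50 343/80
  13/3 161/40 169/40 23/6
After step 3:
  3361/720 11291/2400 34561/7200 5327/1080
  1337/300 8811/2000 13451/3000 33481/7200
  641/150 33/8 8449/2000 3361/800
  1501/360 5023/1200 4819/1200 2963/720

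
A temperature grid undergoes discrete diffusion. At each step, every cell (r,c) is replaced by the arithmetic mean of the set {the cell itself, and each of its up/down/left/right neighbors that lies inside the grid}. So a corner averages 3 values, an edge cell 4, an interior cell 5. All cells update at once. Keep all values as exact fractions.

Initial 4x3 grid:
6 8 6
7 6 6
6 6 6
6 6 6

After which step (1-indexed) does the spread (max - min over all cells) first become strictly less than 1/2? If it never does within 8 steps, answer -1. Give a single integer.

Step 1: max=7, min=6, spread=1
Step 2: max=803/120, min=6, spread=83/120
Step 3: max=33/5, min=6, spread=3/5
Step 4: max=140107/21600, min=54553/9000, spread=45899/108000
  -> spread < 1/2 first at step 4
Step 5: max=8368483/1296000, min=72971/12000, spread=97523/259200
Step 6: max=166157239/25920000, min=103249/16875, spread=302671/1036800
Step 7: max=29793801503/4665600000, min=198923837/32400000, spread=45950759/186624000
Step 8: max=1780629693677/279936000000, min=3993397661/648000000, spread=443855233/2239488000

Answer: 4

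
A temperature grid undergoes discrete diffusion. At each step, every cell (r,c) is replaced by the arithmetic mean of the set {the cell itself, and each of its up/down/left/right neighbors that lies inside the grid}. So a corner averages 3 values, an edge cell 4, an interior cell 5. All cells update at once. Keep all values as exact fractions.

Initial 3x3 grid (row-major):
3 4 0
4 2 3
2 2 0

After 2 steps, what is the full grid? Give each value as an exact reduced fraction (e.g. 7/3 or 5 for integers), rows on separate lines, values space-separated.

Answer: 26/9 45/16 35/18
145/48 43/20 33/16
83/36 53/24 53/36

Derivation:
After step 1:
  11/3 9/4 7/3
  11/4 3 5/4
  8/3 3/2 5/3
After step 2:
  26/9 45/16 35/18
  145/48 43/20 33/16
  83/36 53/24 53/36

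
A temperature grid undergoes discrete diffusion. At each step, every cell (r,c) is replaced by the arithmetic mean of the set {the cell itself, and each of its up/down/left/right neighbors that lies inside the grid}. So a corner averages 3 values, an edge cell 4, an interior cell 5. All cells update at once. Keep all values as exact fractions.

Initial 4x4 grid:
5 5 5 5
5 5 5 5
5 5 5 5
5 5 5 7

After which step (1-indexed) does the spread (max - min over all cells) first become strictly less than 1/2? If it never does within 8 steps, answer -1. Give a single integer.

Step 1: max=17/3, min=5, spread=2/3
Step 2: max=50/9, min=5, spread=5/9
Step 3: max=581/108, min=5, spread=41/108
  -> spread < 1/2 first at step 3
Step 4: max=17243/3240, min=5, spread=1043/3240
Step 5: max=511553/97200, min=5, spread=25553/97200
Step 6: max=15251459/2916000, min=45079/9000, spread=645863/2916000
Step 7: max=455041691/87480000, min=300971/60000, spread=16225973/87480000
Step 8: max=13599477983/2624400000, min=135701/27000, spread=409340783/2624400000

Answer: 3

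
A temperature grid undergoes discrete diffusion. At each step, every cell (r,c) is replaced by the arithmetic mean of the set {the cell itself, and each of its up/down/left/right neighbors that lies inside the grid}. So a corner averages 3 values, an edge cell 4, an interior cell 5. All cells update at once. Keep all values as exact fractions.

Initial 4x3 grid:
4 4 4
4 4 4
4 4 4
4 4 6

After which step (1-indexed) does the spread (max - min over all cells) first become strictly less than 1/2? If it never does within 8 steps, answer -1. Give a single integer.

Answer: 3

Derivation:
Step 1: max=14/3, min=4, spread=2/3
Step 2: max=41/9, min=4, spread=5/9
Step 3: max=473/108, min=4, spread=41/108
  -> spread < 1/2 first at step 3
Step 4: max=56057/12960, min=4, spread=4217/12960
Step 5: max=3319549/777600, min=14479/3600, spread=38417/155520
Step 6: max=197824211/46656000, min=290597/72000, spread=1903471/9331200
Step 7: max=11798429089/2799360000, min=8755759/2160000, spread=18038617/111974400
Step 8: max=705114582851/167961600000, min=790526759/194400000, spread=883978523/6718464000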